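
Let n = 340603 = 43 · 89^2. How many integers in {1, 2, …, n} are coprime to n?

328944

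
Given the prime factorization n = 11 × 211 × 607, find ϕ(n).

φ(11) = 11 − 1 = 10.
φ(211) = 211 − 1 = 210.
φ(607) = 607 − 1 = 606.
Multiply: 10 · 210 · 606 = 1272600.

1272600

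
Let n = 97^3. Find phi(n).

903264

φ(97^3) = 97^2·(97−1) = 9409·96 = 903264.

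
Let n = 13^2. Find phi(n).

156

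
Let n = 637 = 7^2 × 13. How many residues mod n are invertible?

φ(7^2) = 7^2 − 7^1 = 49 − 7 = 42.
φ(13) = 13 − 1 = 12.
Multiply: 42 · 12 = 504.

504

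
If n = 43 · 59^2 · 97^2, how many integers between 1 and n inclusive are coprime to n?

φ(43) = 43 − 1 = 42.
φ(59^2) = 59^2 − 59^1 = 3481 − 59 = 3422.
φ(97^2) = 97^1·(97−1) = 97·96 = 9312.
Multiply: 42 · 3422 · 9312 = 1338357888.

1338357888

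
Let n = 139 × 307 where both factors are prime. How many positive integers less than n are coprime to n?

42228

For distinct primes, φ(pq) = (p−1)(q−1) = 138 × 306 = 42228.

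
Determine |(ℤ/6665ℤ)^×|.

Factor 6665: 6665 = 5 · 31 · 43.
φ(6665) = 6665 · (1 − 1/5) · (1 − 1/31) · (1 − 1/43)
       = 6665 · 5040/6665 = 5040.

5040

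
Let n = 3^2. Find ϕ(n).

φ(3^2) = 3^1·(3−1) = 3·2 = 6.

6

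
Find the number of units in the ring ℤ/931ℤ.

756

First factor: 931 = 7^2 · 19.
φ(931) = 931 · (1 − 1/7) · (1 − 1/19)
       = 931 · 108/133 = 756.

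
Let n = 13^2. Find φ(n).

φ(169) = 169 · (1 − 1/13)
       = 169 · 12/13 = 156.

156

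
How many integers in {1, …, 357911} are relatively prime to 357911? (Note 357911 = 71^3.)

352870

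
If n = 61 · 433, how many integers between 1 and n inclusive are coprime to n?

φ(26413) = 26413 · (1 − 1/61) · (1 − 1/433)
       = 26413 · 25920/26413 = 25920.

25920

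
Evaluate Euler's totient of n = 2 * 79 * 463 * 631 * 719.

16300524240

φ(33189165106) = 33189165106 · (1 − 1/2) · (1 − 1/79) · (1 − 1/463) · (1 − 1/631) · (1 − 1/719)
       = 33189165106 · 16300524240/33189165106 = 16300524240.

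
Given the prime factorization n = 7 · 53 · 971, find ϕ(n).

φ(360241) = 360241 · (1 − 1/7) · (1 − 1/53) · (1 − 1/971)
       = 360241 · 302640/360241 = 302640.

302640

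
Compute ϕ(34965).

Prime factorization: 34965 = 3^3 · 5 · 7 · 37.
φ(34965) = 34965 · (1 − 1/3) · (1 − 1/5) · (1 − 1/7) · (1 − 1/37)
       = 34965 · 1728/3885 = 15552.

15552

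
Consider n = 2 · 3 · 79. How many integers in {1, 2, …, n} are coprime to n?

φ(2) = 2 − 1 = 1.
φ(3) = 3 − 1 = 2.
φ(79) = 79 − 1 = 78.
φ(474) = 1 × 2 × 78 = 156.

156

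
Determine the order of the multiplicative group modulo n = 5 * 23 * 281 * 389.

φ(5) = 5 − 1 = 4.
φ(23) = 23 − 1 = 22.
φ(281) = 281 − 1 = 280.
φ(389) = 389 − 1 = 388.
Multiply: 4 · 22 · 280 · 388 = 9560320.

9560320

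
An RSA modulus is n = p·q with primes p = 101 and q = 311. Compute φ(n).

31000

φ(101) = 101 − 1 = 100.
φ(311) = 311 − 1 = 310.
Multiply: 100 · 310 = 31000.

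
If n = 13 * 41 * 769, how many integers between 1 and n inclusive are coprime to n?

368640

φ(13) = 13 − 1 = 12.
φ(41) = 41 − 1 = 40.
φ(769) = 769 − 1 = 768.
φ(409877) = 12 × 40 × 768 = 368640.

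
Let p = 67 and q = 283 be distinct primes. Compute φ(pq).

φ(n) = (p − 1)(q − 1) = (67−1)(283−1) = 66·282 = 18612.

18612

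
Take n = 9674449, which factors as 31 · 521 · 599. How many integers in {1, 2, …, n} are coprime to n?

φ(31) = 31 − 1 = 30.
φ(521) = 521 − 1 = 520.
φ(599) = 599 − 1 = 598.
Since φ is multiplicative, φ(9674449) = 30 · 520 · 598 = 9328800.

9328800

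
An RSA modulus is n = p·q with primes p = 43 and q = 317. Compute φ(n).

φ(n) = (p − 1)(q − 1) = (43−1)(317−1) = 42·316 = 13272.

13272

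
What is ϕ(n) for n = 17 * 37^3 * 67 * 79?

4059424512

φ(4557807593) = 4557807593 · (1 − 1/17) · (1 − 1/37) · (1 − 1/67) · (1 − 1/79)
       = 4557807593 · 2965248/3329297 = 4059424512.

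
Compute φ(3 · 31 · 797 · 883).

φ(65448843) = 65448843 · (1 − 1/3) · (1 − 1/31) · (1 − 1/797) · (1 − 1/883)
       = 65448843 · 42124320/65448843 = 42124320.

42124320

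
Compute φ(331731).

Factor 331731: 331731 = 3^2 · 29 · 31 · 41.
φ(3^2) = 3^1·(3−1) = 3·2 = 6.
φ(29) = 29 − 1 = 28.
φ(31) = 31 − 1 = 30.
φ(41) = 41 − 1 = 40.
Since φ is multiplicative, φ(331731) = 6 · 28 · 30 · 40 = 201600.

201600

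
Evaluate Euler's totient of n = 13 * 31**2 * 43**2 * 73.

φ(1686267661) = 1686267661 · (1 − 1/13) · (1 − 1/31) · (1 − 1/43) · (1 − 1/73)
       = 1686267661 · 1088640/1265017 = 1451157120.

1451157120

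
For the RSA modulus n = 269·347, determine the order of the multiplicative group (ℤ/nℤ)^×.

φ(269) = 269 − 1 = 268.
φ(347) = 347 − 1 = 346.
Since φ is multiplicative, φ(93343) = 268 · 346 = 92728.

92728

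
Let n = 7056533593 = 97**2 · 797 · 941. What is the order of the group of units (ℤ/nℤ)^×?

6967610880

φ(97^2) = 97^2 − 97^1 = 9409 − 97 = 9312.
φ(797) = 797 − 1 = 796.
φ(941) = 941 − 1 = 940.
Multiply: 9312 · 796 · 940 = 6967610880.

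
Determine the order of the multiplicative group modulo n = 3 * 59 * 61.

φ(10797) = 10797 · (1 − 1/3) · (1 − 1/59) · (1 − 1/61)
       = 10797 · 6960/10797 = 6960.

6960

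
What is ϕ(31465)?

20160

First factor: 31465 = 5 * 7 * 29 * 31.
φ(31465) = 31465 · (1 − 1/5) · (1 − 1/7) · (1 − 1/29) · (1 − 1/31)
       = 31465 · 20160/31465 = 20160.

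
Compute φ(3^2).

6

φ(3^2) = 3^1·(3−1) = 3·2 = 6.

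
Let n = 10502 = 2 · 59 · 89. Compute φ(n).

5104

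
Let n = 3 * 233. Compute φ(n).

φ(699) = 699 · (1 − 1/3) · (1 − 1/233)
       = 699 · 464/699 = 464.

464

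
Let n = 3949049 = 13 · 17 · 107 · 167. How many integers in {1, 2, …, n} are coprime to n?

3378432

φ(3949049) = 3949049 · (1 − 1/13) · (1 − 1/17) · (1 − 1/107) · (1 − 1/167)
       = 3949049 · 3378432/3949049 = 3378432.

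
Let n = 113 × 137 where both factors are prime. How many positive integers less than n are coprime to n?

φ(pq) = (p−1)(q−1) = 112 · 136 = 15232.

15232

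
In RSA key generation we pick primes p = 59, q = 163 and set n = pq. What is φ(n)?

9396

φ(9617) = 9617 · (1 − 1/59) · (1 − 1/163)
       = 9617 · 9396/9617 = 9396.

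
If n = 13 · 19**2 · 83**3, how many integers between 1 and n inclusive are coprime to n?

2318341392

φ(2683396391) = 2683396391 · (1 − 1/13) · (1 − 1/19) · (1 − 1/83)
       = 2683396391 · 17712/20501 = 2318341392.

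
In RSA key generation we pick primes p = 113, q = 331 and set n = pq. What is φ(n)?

φ(37403) = 37403 · (1 − 1/113) · (1 − 1/331)
       = 37403 · 36960/37403 = 36960.

36960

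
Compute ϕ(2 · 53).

φ(2) = 2 − 1 = 1.
φ(53) = 53 − 1 = 52.
Multiply: 1 · 52 = 52.

52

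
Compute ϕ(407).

360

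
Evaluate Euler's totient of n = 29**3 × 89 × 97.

198933504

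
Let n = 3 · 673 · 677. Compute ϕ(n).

φ(3) = 3 − 1 = 2.
φ(673) = 673 − 1 = 672.
φ(677) = 677 − 1 = 676.
φ(1366863) = 2 × 672 × 676 = 908544.

908544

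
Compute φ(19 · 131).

2340

φ(2489) = 2489 · (1 − 1/19) · (1 − 1/131)
       = 2489 · 2340/2489 = 2340.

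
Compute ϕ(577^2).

332352

φ(332929) = 332929 · (1 − 1/577)
       = 332929 · 576/577 = 332352.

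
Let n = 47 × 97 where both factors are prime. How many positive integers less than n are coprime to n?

φ(47) = 47 − 1 = 46.
φ(97) = 97 − 1 = 96.
φ(4559) = 46 × 96 = 4416.

4416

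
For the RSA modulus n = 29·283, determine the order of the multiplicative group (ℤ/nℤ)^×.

7896

φ(29) = 29 − 1 = 28.
φ(283) = 283 − 1 = 282.
φ(8207) = 28 × 282 = 7896.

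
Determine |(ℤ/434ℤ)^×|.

434 = 2 × 7 × 31.
φ(2) = 2 − 1 = 1.
φ(7) = 7 − 1 = 6.
φ(31) = 31 − 1 = 30.
φ(434) = 1 × 6 × 30 = 180.

180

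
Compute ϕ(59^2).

φ(3481) = 3481 · (1 − 1/59)
       = 3481 · 58/59 = 3422.

3422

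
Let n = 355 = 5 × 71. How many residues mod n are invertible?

φ(355) = 355 · (1 − 1/5) · (1 − 1/71)
       = 355 · 280/355 = 280.

280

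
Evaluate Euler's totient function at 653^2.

425756

φ(653^2) = 653^1·(653−1) = 653·652 = 425756.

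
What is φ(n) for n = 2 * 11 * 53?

φ(2) = 2 − 1 = 1.
φ(11) = 11 − 1 = 10.
φ(53) = 53 − 1 = 52.
φ(1166) = 1 × 10 × 52 = 520.

520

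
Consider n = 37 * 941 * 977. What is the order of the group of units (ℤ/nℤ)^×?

33027840

φ(37) = 37 − 1 = 36.
φ(941) = 941 − 1 = 940.
φ(977) = 977 − 1 = 976.
Since φ is multiplicative, φ(34016209) = 36 · 940 · 976 = 33027840.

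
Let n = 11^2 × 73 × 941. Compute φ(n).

7444800

φ(11^2) = 11^2 − 11^1 = 121 − 11 = 110.
φ(73) = 73 − 1 = 72.
φ(941) = 941 − 1 = 940.
Since φ is multiplicative, φ(8311853) = 110 · 72 · 940 = 7444800.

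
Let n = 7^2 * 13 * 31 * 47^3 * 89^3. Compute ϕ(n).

φ(7^2) = 7^2 − 7^1 = 49 − 7 = 42.
φ(13) = 13 − 1 = 12.
φ(31) = 31 − 1 = 30.
φ(47^3) = 47^2·(47−1) = 2209·46 = 101614.
φ(89^3) = 89^2·(89−1) = 7921·88 = 697048.
φ(1445322354628789) = 42 × 12 × 30 × 101614 × 697048 = 1070947112336640.

1070947112336640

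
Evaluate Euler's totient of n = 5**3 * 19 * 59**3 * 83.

φ(40485335375) = 40485335375 · (1 − 1/5) · (1 − 1/19) · (1 − 1/59) · (1 − 1/83)
       = 40485335375 · 342432/465215 = 29800144800.

29800144800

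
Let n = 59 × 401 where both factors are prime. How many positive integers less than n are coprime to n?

φ(59) = 59 − 1 = 58.
φ(401) = 401 − 1 = 400.
Since φ is multiplicative, φ(23659) = 58 · 400 = 23200.

23200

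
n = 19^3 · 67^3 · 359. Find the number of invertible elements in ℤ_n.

689217465816

φ(740593096703) = 740593096703 · (1 − 1/19) · (1 − 1/67) · (1 − 1/359)
       = 740593096703 · 425304/457007 = 689217465816.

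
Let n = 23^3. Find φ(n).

φ(12167) = 12167 · (1 − 1/23)
       = 12167 · 22/23 = 11638.

11638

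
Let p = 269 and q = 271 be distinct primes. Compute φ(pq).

72360

φ(269) = 269 − 1 = 268.
φ(271) = 271 − 1 = 270.
φ(72899) = 268 × 270 = 72360.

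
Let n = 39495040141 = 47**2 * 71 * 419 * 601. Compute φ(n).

φ(47^2) = 47^2 − 47^1 = 2209 − 47 = 2162.
φ(71) = 71 − 1 = 70.
φ(419) = 419 − 1 = 418.
φ(601) = 601 − 1 = 600.
Since φ is multiplicative, φ(39495040141) = 2162 · 70 · 418 · 600 = 37956072000.

37956072000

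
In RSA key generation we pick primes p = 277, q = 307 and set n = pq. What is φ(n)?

84456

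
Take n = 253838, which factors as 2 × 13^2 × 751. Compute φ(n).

φ(253838) = 253838 · (1 − 1/2) · (1 − 1/13) · (1 − 1/751)
       = 253838 · 9000/19526 = 117000.

117000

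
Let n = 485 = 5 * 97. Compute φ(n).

384

φ(485) = 485 · (1 − 1/5) · (1 − 1/97)
       = 485 · 384/485 = 384.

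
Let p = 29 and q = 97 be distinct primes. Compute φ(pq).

2688

φ(n) = (p − 1)(q − 1) = (29−1)(97−1) = 28·96 = 2688.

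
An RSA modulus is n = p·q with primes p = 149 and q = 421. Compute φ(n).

62160

φ(62729) = 62729 · (1 − 1/149) · (1 − 1/421)
       = 62729 · 62160/62729 = 62160.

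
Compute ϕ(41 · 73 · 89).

φ(41) = 41 − 1 = 40.
φ(73) = 73 − 1 = 72.
φ(89) = 89 − 1 = 88.
φ(266377) = 40 × 72 × 88 = 253440.

253440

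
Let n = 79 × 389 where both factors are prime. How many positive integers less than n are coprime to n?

30264

φ(30731) = 30731 · (1 − 1/79) · (1 − 1/389)
       = 30731 · 30264/30731 = 30264.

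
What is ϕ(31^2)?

φ(31^2) = 31^1·(31−1) = 31·30 = 930.

930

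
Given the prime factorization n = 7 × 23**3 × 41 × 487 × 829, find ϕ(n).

φ(1409772051667) = 1409772051667 · (1 − 1/7) · (1 − 1/23) · (1 − 1/41) · (1 − 1/487) · (1 − 1/829)
       = 1409772051667 · 2124714240/2664975523 = 1123973832960.

1123973832960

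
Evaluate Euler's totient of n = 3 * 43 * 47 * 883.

3408048

φ(3) = 3 − 1 = 2.
φ(43) = 43 − 1 = 42.
φ(47) = 47 − 1 = 46.
φ(883) = 883 − 1 = 882.
Since φ is multiplicative, φ(5353629) = 2 · 42 · 46 · 882 = 3408048.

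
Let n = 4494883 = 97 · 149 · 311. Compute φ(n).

4404480

φ(97) = 97 − 1 = 96.
φ(149) = 149 − 1 = 148.
φ(311) = 311 − 1 = 310.
Multiply: 96 · 148 · 310 = 4404480.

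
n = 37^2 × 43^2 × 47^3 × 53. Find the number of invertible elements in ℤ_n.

12710974925376

φ(13928674924939) = 13928674924939 · (1 − 1/37) · (1 − 1/43) · (1 − 1/47) · (1 − 1/53)
       = 13928674924939 · 3616704/3963181 = 12710974925376.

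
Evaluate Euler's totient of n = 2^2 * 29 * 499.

φ(57884) = 57884 · (1 − 1/2) · (1 − 1/29) · (1 − 1/499)
       = 57884 · 13944/28942 = 27888.

27888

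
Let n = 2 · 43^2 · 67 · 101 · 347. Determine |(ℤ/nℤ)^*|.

4124181600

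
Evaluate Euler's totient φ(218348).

Factor 218348: 218348 = 2**2 · 13**2 · 17 · 19.
φ(218348) = 218348 · (1 − 1/2) · (1 − 1/13) · (1 − 1/17) · (1 − 1/19)
       = 218348 · 3456/8398 = 89856.

89856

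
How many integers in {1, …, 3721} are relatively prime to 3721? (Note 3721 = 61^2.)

3660

φ(3721) = 3721 · (1 − 1/61)
       = 3721 · 60/61 = 3660.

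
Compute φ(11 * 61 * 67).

φ(44957) = 44957 · (1 − 1/11) · (1 − 1/61) · (1 − 1/67)
       = 44957 · 39600/44957 = 39600.

39600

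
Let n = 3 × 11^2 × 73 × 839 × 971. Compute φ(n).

φ(3) = 3 − 1 = 2.
φ(11^2) = 11^2 − 11^1 = 121 − 11 = 110.
φ(73) = 73 − 1 = 72.
φ(839) = 839 − 1 = 838.
φ(971) = 971 − 1 = 970.
φ(21587913831) = 2 × 110 × 72 × 838 × 970 = 12875702400.

12875702400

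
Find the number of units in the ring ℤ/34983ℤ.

Factor 34983: 34983 = 3**2 * 13**2 * 23.
φ(34983) = 34983 · (1 − 1/3) · (1 − 1/13) · (1 − 1/23)
       = 34983 · 528/897 = 20592.

20592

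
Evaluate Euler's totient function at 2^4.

8

φ(2^4) = 2^4 − 2^3 = 16 − 8 = 8.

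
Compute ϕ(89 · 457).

40128

φ(40673) = 40673 · (1 − 1/89) · (1 − 1/457)
       = 40673 · 40128/40673 = 40128.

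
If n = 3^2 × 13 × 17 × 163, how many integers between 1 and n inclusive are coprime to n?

φ(3^2) = 3^2 − 3^1 = 9 − 3 = 6.
φ(13) = 13 − 1 = 12.
φ(17) = 17 − 1 = 16.
φ(163) = 163 − 1 = 162.
φ(324207) = 6 × 12 × 16 × 162 = 186624.

186624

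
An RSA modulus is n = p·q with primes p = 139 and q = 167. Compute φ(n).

φ(139) = 139 − 1 = 138.
φ(167) = 167 − 1 = 166.
Since φ is multiplicative, φ(23213) = 138 · 166 = 22908.

22908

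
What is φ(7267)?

6552

Prime factorization: 7267 = 13^2 · 43.
φ(7267) = 7267 · (1 − 1/13) · (1 − 1/43)
       = 7267 · 504/559 = 6552.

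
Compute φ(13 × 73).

864

φ(13) = 13 − 1 = 12.
φ(73) = 73 − 1 = 72.
Multiply: 12 · 72 = 864.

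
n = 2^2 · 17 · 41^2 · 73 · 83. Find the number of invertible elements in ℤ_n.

φ(692592172) = 692592172 · (1 − 1/2) · (1 − 1/17) · (1 − 1/41) · (1 − 1/73) · (1 − 1/83)
       = 692592172 · 3778560/8446246 = 309841920.

309841920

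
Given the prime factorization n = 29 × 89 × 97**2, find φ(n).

22944768

φ(24284629) = 24284629 · (1 − 1/29) · (1 − 1/89) · (1 − 1/97)
       = 24284629 · 236544/250357 = 22944768.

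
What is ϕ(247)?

216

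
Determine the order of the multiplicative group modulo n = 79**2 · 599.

3684876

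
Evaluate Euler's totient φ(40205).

26880

Prime factorization: 40205 = 5 × 11 × 17 × 43.
φ(40205) = 40205 · (1 − 1/5) · (1 − 1/11) · (1 − 1/17) · (1 − 1/43)
       = 40205 · 26880/40205 = 26880.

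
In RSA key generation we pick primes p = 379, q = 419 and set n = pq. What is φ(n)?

158004

φ(158801) = 158801 · (1 − 1/379) · (1 − 1/419)
       = 158801 · 158004/158801 = 158004.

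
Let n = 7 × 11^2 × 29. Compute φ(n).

φ(7) = 7 − 1 = 6.
φ(11^2) = 11^2 − 11^1 = 121 − 11 = 110.
φ(29) = 29 − 1 = 28.
Since φ is multiplicative, φ(24563) = 6 · 110 · 28 = 18480.

18480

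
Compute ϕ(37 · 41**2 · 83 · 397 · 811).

φ(1662106664417) = 1662106664417 · (1 − 1/37) · (1 − 1/41) · (1 − 1/83) · (1 − 1/397) · (1 − 1/811)
       = 1662106664417 · 37875340800/40539186937 = 1552888972800.

1552888972800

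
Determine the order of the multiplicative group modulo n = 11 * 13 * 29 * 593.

φ(2459171) = 2459171 · (1 − 1/11) · (1 − 1/13) · (1 − 1/29) · (1 − 1/593)
       = 2459171 · 1989120/2459171 = 1989120.

1989120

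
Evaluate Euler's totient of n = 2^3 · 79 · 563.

175344

φ(2^3) = 2^3 − 2^2 = 8 − 4 = 4.
φ(79) = 79 − 1 = 78.
φ(563) = 563 − 1 = 562.
Multiply: 4 · 78 · 562 = 175344.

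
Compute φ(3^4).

φ(81) = 81 · (1 − 1/3)
       = 81 · 2/3 = 54.

54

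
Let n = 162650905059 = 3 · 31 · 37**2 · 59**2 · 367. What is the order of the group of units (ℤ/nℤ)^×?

100095963840

φ(162650905059) = 162650905059 · (1 − 1/3) · (1 − 1/31) · (1 − 1/37) · (1 − 1/59) · (1 − 1/367)
       = 162650905059 · 45852480/74507973 = 100095963840.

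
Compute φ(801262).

304920

First factor: 801262 = 2 × 7 × 11^3 × 43.
φ(801262) = 801262 · (1 − 1/2) · (1 − 1/7) · (1 − 1/11) · (1 − 1/43)
       = 801262 · 2520/6622 = 304920.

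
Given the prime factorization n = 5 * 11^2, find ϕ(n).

φ(5) = 5 − 1 = 4.
φ(11^2) = 11^2 − 11^1 = 121 − 11 = 110.
Multiply: 4 · 110 = 440.

440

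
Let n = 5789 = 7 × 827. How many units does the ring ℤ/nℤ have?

φ(7) = 7 − 1 = 6.
φ(827) = 827 − 1 = 826.
Since φ is multiplicative, φ(5789) = 6 · 826 = 4956.

4956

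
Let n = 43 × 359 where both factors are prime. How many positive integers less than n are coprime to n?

φ(15437) = 15437 · (1 − 1/43) · (1 − 1/359)
       = 15437 · 15036/15437 = 15036.

15036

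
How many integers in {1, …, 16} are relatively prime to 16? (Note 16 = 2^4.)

φ(16) = 16 · (1 − 1/2)
       = 16 · 1/2 = 8.

8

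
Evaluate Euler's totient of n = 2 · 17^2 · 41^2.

φ(2) = 2 − 1 = 1.
φ(17^2) = 17^2 − 17^1 = 289 − 17 = 272.
φ(41^2) = 41^2 − 41^1 = 1681 − 41 = 1640.
Since φ is multiplicative, φ(971618) = 1 · 272 · 1640 = 446080.

446080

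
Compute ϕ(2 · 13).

φ(2) = 2 − 1 = 1.
φ(13) = 13 − 1 = 12.
Multiply: 1 · 12 = 12.

12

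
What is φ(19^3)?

6498

φ(6859) = 6859 · (1 − 1/19)
       = 6859 · 18/19 = 6498.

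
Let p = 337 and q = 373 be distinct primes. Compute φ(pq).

φ(337) = 337 − 1 = 336.
φ(373) = 373 − 1 = 372.
φ(125701) = 336 × 372 = 124992.

124992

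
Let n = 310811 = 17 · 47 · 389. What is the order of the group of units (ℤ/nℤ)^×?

285568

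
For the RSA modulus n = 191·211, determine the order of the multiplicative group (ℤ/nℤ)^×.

For distinct primes, φ(pq) = (p−1)(q−1) = 190 × 210 = 39900.

39900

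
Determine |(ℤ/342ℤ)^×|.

108

First factor: 342 = 2 × 3**2 × 19.
φ(2) = 2 − 1 = 1.
φ(3^2) = 3^1·(3−1) = 3·2 = 6.
φ(19) = 19 − 1 = 18.
Multiply: 1 · 6 · 18 = 108.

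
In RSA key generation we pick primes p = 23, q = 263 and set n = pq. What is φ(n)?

For distinct primes, φ(pq) = (p−1)(q−1) = 22 × 262 = 5764.

5764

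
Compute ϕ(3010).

Factor 3010: 3010 = 2 · 5 · 7 · 43.
φ(3010) = 3010 · (1 − 1/2) · (1 − 1/5) · (1 − 1/7) · (1 − 1/43)
       = 3010 · 1008/3010 = 1008.

1008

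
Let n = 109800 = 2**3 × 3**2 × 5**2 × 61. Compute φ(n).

28800

φ(109800) = 109800 · (1 − 1/2) · (1 − 1/3) · (1 − 1/5) · (1 − 1/61)
       = 109800 · 480/1830 = 28800.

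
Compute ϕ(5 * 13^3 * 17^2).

φ(5) = 5 − 1 = 4.
φ(13^3) = 13^2·(13−1) = 169·12 = 2028.
φ(17^2) = 17^1·(17−1) = 17·16 = 272.
Since φ is multiplicative, φ(3174665) = 4 · 2028 · 272 = 2206464.

2206464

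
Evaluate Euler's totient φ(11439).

11439 = 3^2 · 31 · 41.
φ(3^2) = 3^2 − 3^1 = 9 − 3 = 6.
φ(31) = 31 − 1 = 30.
φ(41) = 41 − 1 = 40.
φ(11439) = 6 × 30 × 40 = 7200.

7200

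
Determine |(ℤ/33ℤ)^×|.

First factor: 33 = 3 × 11.
φ(3) = 3 − 1 = 2.
φ(11) = 11 − 1 = 10.
Multiply: 2 · 10 = 20.

20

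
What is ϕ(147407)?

118272

First factor: 147407 = 13 · 17 · 23 · 29.
φ(147407) = 147407 · (1 − 1/13) · (1 − 1/17) · (1 − 1/23) · (1 − 1/29)
       = 147407 · 118272/147407 = 118272.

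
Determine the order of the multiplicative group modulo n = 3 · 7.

12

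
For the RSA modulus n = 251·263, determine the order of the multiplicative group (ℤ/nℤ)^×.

65500

φ(n) = (p − 1)(q − 1) = (251−1)(263−1) = 250·262 = 65500.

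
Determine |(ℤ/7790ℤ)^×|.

2880

Factor 7790: 7790 = 2 · 5 · 19 · 41.
φ(7790) = 7790 · (1 − 1/2) · (1 − 1/5) · (1 − 1/19) · (1 − 1/41)
       = 7790 · 2880/7790 = 2880.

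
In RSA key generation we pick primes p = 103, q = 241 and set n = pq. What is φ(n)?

φ(n) = (p − 1)(q − 1) = (103−1)(241−1) = 102·240 = 24480.

24480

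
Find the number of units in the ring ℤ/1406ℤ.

Prime factorization: 1406 = 2 · 19 · 37.
φ(1406) = 1406 · (1 − 1/2) · (1 − 1/19) · (1 − 1/37)
       = 1406 · 648/1406 = 648.

648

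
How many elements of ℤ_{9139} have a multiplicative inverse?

7776

9139 = 13 · 19 · 37.
φ(9139) = 9139 · (1 − 1/13) · (1 − 1/19) · (1 − 1/37)
       = 9139 · 7776/9139 = 7776.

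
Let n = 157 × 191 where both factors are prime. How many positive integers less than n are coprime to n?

For distinct primes, φ(pq) = (p−1)(q−1) = 156 × 190 = 29640.

29640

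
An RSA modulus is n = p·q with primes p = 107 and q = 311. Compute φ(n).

For distinct primes, φ(pq) = (p−1)(q−1) = 106 × 310 = 32860.

32860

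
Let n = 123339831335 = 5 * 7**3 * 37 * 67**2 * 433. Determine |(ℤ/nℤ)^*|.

φ(5) = 5 − 1 = 4.
φ(7^3) = 7^3 − 7^2 = 343 − 49 = 294.
φ(37) = 37 − 1 = 36.
φ(67^2) = 67^2 − 67^1 = 4489 − 67 = 4422.
φ(433) = 433 − 1 = 432.
φ(123339831335) = 4 × 294 × 36 × 4422 × 432 = 80874630144.

80874630144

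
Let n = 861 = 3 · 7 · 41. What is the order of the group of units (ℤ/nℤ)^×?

φ(3) = 3 − 1 = 2.
φ(7) = 7 − 1 = 6.
φ(41) = 41 − 1 = 40.
φ(861) = 2 × 6 × 40 = 480.

480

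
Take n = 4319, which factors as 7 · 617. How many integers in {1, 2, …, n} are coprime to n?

φ(7) = 7 − 1 = 6.
φ(617) = 617 − 1 = 616.
Since φ is multiplicative, φ(4319) = 6 · 616 = 3696.

3696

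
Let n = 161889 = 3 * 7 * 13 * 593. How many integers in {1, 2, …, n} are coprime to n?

85248

φ(3) = 3 − 1 = 2.
φ(7) = 7 − 1 = 6.
φ(13) = 13 − 1 = 12.
φ(593) = 593 − 1 = 592.
Multiply: 2 · 6 · 12 · 592 = 85248.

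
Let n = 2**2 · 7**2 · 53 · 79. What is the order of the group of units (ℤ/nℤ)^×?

340704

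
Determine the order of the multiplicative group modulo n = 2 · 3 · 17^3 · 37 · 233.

77239296

φ(2) = 2 − 1 = 1.
φ(3) = 3 − 1 = 2.
φ(17^3) = 17^3 − 17^2 = 4913 − 289 = 4624.
φ(37) = 37 − 1 = 36.
φ(233) = 233 − 1 = 232.
φ(254129838) = 1 × 2 × 4624 × 36 × 232 = 77239296.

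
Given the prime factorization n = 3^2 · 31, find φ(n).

180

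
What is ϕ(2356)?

Prime factorization: 2356 = 2**2 * 19 * 31.
φ(2356) = 2356 · (1 − 1/2) · (1 − 1/19) · (1 − 1/31)
       = 2356 · 540/1178 = 1080.

1080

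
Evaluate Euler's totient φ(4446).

1296

Prime factorization: 4446 = 2 × 3**2 × 13 × 19.
φ(2) = 2 − 1 = 1.
φ(3^2) = 3^2 − 3^1 = 9 − 3 = 6.
φ(13) = 13 − 1 = 12.
φ(19) = 19 − 1 = 18.
Since φ is multiplicative, φ(4446) = 1 · 6 · 12 · 18 = 1296.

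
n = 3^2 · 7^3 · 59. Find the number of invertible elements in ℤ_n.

φ(182133) = 182133 · (1 − 1/3) · (1 − 1/7) · (1 − 1/59)
       = 182133 · 696/1239 = 102312.

102312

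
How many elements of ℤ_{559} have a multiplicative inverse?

504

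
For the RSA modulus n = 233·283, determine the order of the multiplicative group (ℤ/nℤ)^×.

65424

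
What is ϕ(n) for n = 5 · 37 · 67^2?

636768

φ(830465) = 830465 · (1 − 1/5) · (1 − 1/37) · (1 − 1/67)
       = 830465 · 9504/12395 = 636768.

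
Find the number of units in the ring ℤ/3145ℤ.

2304

Prime factorization: 3145 = 5 · 17 · 37.
φ(5) = 5 − 1 = 4.
φ(17) = 17 − 1 = 16.
φ(37) = 37 − 1 = 36.
Multiply: 4 · 16 · 36 = 2304.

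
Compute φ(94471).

85176

Prime factorization: 94471 = 13^3 · 43.
φ(13^3) = 13^2·(13−1) = 169·12 = 2028.
φ(43) = 43 − 1 = 42.
Since φ is multiplicative, φ(94471) = 2028 · 42 = 85176.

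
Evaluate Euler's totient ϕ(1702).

792

1702 = 2 · 23 · 37.
φ(2) = 2 − 1 = 1.
φ(23) = 23 − 1 = 22.
φ(37) = 37 − 1 = 36.
Since φ is multiplicative, φ(1702) = 1 · 22 · 36 = 792.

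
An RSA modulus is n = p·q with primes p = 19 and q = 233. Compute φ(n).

4176

φ(pq) = (p−1)(q−1) = 18 · 232 = 4176.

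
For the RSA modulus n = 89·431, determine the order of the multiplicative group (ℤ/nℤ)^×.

37840

φ(n) = (p − 1)(q − 1) = (89−1)(431−1) = 88·430 = 37840.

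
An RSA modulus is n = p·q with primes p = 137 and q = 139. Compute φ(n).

For distinct primes, φ(pq) = (p−1)(q−1) = 136 × 138 = 18768.

18768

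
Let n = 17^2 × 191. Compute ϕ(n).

φ(55199) = 55199 · (1 − 1/17) · (1 − 1/191)
       = 55199 · 3040/3247 = 51680.

51680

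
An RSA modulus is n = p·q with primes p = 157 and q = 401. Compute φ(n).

62400

φ(157) = 157 − 1 = 156.
φ(401) = 401 − 1 = 400.
Multiply: 156 · 400 = 62400.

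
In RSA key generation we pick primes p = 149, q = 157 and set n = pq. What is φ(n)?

φ(23393) = 23393 · (1 − 1/149) · (1 − 1/157)
       = 23393 · 23088/23393 = 23088.

23088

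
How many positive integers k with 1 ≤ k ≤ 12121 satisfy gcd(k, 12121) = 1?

First factor: 12121 = 17 * 23 * 31.
φ(17) = 17 − 1 = 16.
φ(23) = 23 − 1 = 22.
φ(31) = 31 − 1 = 30.
Multiply: 16 · 22 · 30 = 10560.

10560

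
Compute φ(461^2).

212060

φ(461^2) = 461^2 − 461^1 = 212521 − 461 = 212060.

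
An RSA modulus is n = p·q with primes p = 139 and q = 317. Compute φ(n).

φ(n) = (p − 1)(q − 1) = (139−1)(317−1) = 138·316 = 43608.

43608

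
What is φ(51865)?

35200

Factor 51865: 51865 = 5 · 11 · 23 · 41.
φ(51865) = 51865 · (1 − 1/5) · (1 − 1/11) · (1 − 1/23) · (1 − 1/41)
       = 51865 · 35200/51865 = 35200.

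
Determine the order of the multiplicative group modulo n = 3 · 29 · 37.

2016

φ(3219) = 3219 · (1 − 1/3) · (1 − 1/29) · (1 − 1/37)
       = 3219 · 2016/3219 = 2016.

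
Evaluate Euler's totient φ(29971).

Prime factorization: 29971 = 17 · 41 · 43.
φ(17) = 17 − 1 = 16.
φ(41) = 41 − 1 = 40.
φ(43) = 43 − 1 = 42.
φ(29971) = 16 × 40 × 42 = 26880.

26880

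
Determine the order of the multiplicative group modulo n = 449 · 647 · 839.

φ(449) = 449 − 1 = 448.
φ(647) = 647 − 1 = 646.
φ(839) = 839 − 1 = 838.
Multiply: 448 · 646 · 838 = 242523904.

242523904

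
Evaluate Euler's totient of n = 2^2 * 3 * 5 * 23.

352

φ(2^2) = 2^1·(2−1) = 2·1 = 2.
φ(3) = 3 − 1 = 2.
φ(5) = 5 − 1 = 4.
φ(23) = 23 − 1 = 22.
Since φ is multiplicative, φ(1380) = 2 · 2 · 4 · 22 = 352.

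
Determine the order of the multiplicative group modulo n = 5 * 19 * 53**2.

φ(266855) = 266855 · (1 − 1/5) · (1 − 1/19) · (1 − 1/53)
       = 266855 · 3744/5035 = 198432.

198432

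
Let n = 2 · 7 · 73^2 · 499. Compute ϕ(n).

15704928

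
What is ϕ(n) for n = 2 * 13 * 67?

792

φ(1742) = 1742 · (1 − 1/2) · (1 − 1/13) · (1 − 1/67)
       = 1742 · 792/1742 = 792.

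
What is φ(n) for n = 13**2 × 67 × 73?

φ(826579) = 826579 · (1 − 1/13) · (1 − 1/67) · (1 − 1/73)
       = 826579 · 57024/63583 = 741312.

741312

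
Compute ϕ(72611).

72611 = 7 × 11 × 23 × 41.
φ(7) = 7 − 1 = 6.
φ(11) = 11 − 1 = 10.
φ(23) = 23 − 1 = 22.
φ(41) = 41 − 1 = 40.
Multiply: 6 · 10 · 22 · 40 = 52800.

52800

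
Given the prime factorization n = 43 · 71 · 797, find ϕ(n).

2340240

φ(2433241) = 2433241 · (1 − 1/43) · (1 − 1/71) · (1 − 1/797)
       = 2433241 · 2340240/2433241 = 2340240.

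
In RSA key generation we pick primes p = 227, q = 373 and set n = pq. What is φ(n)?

84072

φ(84671) = 84671 · (1 − 1/227) · (1 − 1/373)
       = 84671 · 84072/84671 = 84072.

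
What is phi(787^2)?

618582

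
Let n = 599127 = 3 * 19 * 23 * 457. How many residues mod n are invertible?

φ(599127) = 599127 · (1 − 1/3) · (1 − 1/19) · (1 − 1/23) · (1 − 1/457)
       = 599127 · 361152/599127 = 361152.

361152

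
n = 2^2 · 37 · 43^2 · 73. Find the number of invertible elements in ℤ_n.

9362304

φ(19976596) = 19976596 · (1 − 1/2) · (1 − 1/37) · (1 − 1/43) · (1 − 1/73)
       = 19976596 · 108864/232286 = 9362304.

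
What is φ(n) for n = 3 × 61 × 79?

φ(14457) = 14457 · (1 − 1/3) · (1 − 1/61) · (1 − 1/79)
       = 14457 · 9360/14457 = 9360.

9360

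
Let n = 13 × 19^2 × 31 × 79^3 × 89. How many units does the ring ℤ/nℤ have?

φ(6383862562493) = 6383862562493 · (1 − 1/13) · (1 − 1/19) · (1 − 1/31) · (1 − 1/79) · (1 − 1/89)
       = 6383862562493 · 44478720/53836367 = 5274242138880.

5274242138880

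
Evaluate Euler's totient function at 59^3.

201898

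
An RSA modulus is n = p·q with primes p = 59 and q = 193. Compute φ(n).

φ(59) = 59 − 1 = 58.
φ(193) = 193 − 1 = 192.
φ(11387) = 58 × 192 = 11136.

11136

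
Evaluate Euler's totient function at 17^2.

272

φ(17^2) = 17^1·(17−1) = 17·16 = 272.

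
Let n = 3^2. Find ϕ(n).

6

φ(3^2) = 3^1·(3−1) = 3·2 = 6.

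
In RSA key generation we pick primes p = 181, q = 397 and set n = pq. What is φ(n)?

φ(n) = (p − 1)(q − 1) = (181−1)(397−1) = 180·396 = 71280.

71280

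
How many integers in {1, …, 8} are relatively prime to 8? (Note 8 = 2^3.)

φ(8) = 8 · (1 − 1/2)
       = 8 · 1/2 = 4.

4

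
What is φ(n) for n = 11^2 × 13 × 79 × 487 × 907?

φ(11^2) = 11^2 − 11^1 = 121 − 11 = 110.
φ(13) = 13 − 1 = 12.
φ(79) = 79 − 1 = 78.
φ(487) = 487 − 1 = 486.
φ(907) = 907 − 1 = 906.
φ(54889852303) = 110 × 12 × 78 × 486 × 906 = 45334935360.

45334935360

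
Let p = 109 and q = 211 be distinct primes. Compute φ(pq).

22680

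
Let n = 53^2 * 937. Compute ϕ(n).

φ(53^2) = 53^2 − 53^1 = 2809 − 53 = 2756.
φ(937) = 937 − 1 = 936.
Since φ is multiplicative, φ(2632033) = 2756 · 936 = 2579616.

2579616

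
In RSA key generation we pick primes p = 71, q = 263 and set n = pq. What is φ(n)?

18340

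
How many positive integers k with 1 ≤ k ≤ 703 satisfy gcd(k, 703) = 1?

703 = 19 × 37.
φ(703) = 703 · (1 − 1/19) · (1 − 1/37)
       = 703 · 648/703 = 648.

648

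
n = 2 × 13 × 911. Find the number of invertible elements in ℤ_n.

φ(23686) = 23686 · (1 − 1/2) · (1 − 1/13) · (1 − 1/911)
       = 23686 · 10920/23686 = 10920.

10920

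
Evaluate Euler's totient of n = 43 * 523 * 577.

12628224

φ(43) = 43 − 1 = 42.
φ(523) = 523 − 1 = 522.
φ(577) = 577 − 1 = 576.
φ(12976153) = 42 × 522 × 576 = 12628224.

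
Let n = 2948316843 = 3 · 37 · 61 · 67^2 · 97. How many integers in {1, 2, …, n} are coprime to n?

1833891840

φ(2948316843) = 2948316843 · (1 − 1/3) · (1 − 1/37) · (1 − 1/61) · (1 − 1/67) · (1 − 1/97)
       = 2948316843 · 27371520/44004729 = 1833891840.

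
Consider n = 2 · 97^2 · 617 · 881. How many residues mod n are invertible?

φ(10229031986) = 10229031986 · (1 − 1/2) · (1 − 1/97) · (1 − 1/617) · (1 − 1/881)
       = 10229031986 · 52039680/105453938 = 5047848960.

5047848960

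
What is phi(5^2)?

20

φ(25) = 25 · (1 − 1/5)
       = 25 · 4/5 = 20.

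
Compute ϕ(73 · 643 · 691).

φ(73) = 73 − 1 = 72.
φ(643) = 643 − 1 = 642.
φ(691) = 691 − 1 = 690.
Multiply: 72 · 642 · 690 = 31894560.

31894560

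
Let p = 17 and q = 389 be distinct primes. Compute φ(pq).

For distinct primes, φ(pq) = (p−1)(q−1) = 16 × 388 = 6208.

6208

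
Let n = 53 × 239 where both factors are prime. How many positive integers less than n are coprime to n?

12376

For distinct primes, φ(pq) = (p−1)(q−1) = 52 × 238 = 12376.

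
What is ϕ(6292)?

2640

Prime factorization: 6292 = 2**2 · 11**2 · 13.
φ(2^2) = 2^2 − 2^1 = 4 − 2 = 2.
φ(11^2) = 11^1·(11−1) = 11·10 = 110.
φ(13) = 13 − 1 = 12.
Since φ is multiplicative, φ(6292) = 2 · 110 · 12 = 2640.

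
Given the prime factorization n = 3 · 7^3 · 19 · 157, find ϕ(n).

1651104

φ(3) = 3 − 1 = 2.
φ(7^3) = 7^2·(7−1) = 49·6 = 294.
φ(19) = 19 − 1 = 18.
φ(157) = 157 − 1 = 156.
Multiply: 2 · 294 · 18 · 156 = 1651104.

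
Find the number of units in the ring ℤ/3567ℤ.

2240

First factor: 3567 = 3 · 29 · 41.
φ(3567) = 3567 · (1 − 1/3) · (1 − 1/29) · (1 − 1/41)
       = 3567 · 2240/3567 = 2240.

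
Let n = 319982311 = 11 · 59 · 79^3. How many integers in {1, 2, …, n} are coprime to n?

φ(11) = 11 − 1 = 10.
φ(59) = 59 − 1 = 58.
φ(79^3) = 79^3 − 79^2 = 493039 − 6241 = 486798.
Since φ is multiplicative, φ(319982311) = 10 · 58 · 486798 = 282342840.

282342840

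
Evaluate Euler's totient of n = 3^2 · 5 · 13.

288

φ(585) = 585 · (1 − 1/3) · (1 − 1/5) · (1 − 1/13)
       = 585 · 96/195 = 288.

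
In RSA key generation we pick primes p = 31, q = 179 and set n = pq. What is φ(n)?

5340

φ(5549) = 5549 · (1 − 1/31) · (1 − 1/179)
       = 5549 · 5340/5549 = 5340.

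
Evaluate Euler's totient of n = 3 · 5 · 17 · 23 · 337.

946176

φ(1976505) = 1976505 · (1 − 1/3) · (1 − 1/5) · (1 − 1/17) · (1 − 1/23) · (1 − 1/337)
       = 1976505 · 946176/1976505 = 946176.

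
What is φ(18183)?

10080

Factor 18183: 18183 = 3 * 11 * 19 * 29.
φ(18183) = 18183 · (1 − 1/3) · (1 − 1/11) · (1 − 1/19) · (1 − 1/29)
       = 18183 · 10080/18183 = 10080.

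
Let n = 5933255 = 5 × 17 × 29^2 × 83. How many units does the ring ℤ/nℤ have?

4261376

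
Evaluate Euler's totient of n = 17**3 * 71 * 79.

φ(17^3) = 17^3 − 17^2 = 4913 − 289 = 4624.
φ(71) = 71 − 1 = 70.
φ(79) = 79 − 1 = 78.
Since φ is multiplicative, φ(27557017) = 4624 · 70 · 78 = 25247040.

25247040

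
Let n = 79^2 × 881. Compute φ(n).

φ(5498321) = 5498321 · (1 − 1/79) · (1 − 1/881)
       = 5498321 · 68640/69599 = 5422560.

5422560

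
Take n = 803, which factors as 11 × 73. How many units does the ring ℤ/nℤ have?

720

φ(803) = 803 · (1 − 1/11) · (1 − 1/73)
       = 803 · 720/803 = 720.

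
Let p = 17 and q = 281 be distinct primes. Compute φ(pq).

4480

φ(pq) = (p−1)(q−1) = 16 · 280 = 4480.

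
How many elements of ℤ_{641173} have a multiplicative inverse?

544320

Factor 641173: 641173 = 13 * 31 * 37 * 43.
φ(13) = 13 − 1 = 12.
φ(31) = 31 − 1 = 30.
φ(37) = 37 − 1 = 36.
φ(43) = 43 − 1 = 42.
Since φ is multiplicative, φ(641173) = 12 · 30 · 36 · 42 = 544320.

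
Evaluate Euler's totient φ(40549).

36960

Factor 40549: 40549 = 23 · 41 · 43.
φ(23) = 23 − 1 = 22.
φ(41) = 41 − 1 = 40.
φ(43) = 43 − 1 = 42.
Multiply: 22 · 40 · 42 = 36960.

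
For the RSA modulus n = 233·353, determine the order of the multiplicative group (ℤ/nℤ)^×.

For distinct primes, φ(pq) = (p−1)(q−1) = 232 × 352 = 81664.

81664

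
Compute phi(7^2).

42

φ(49) = 49 · (1 − 1/7)
       = 49 · 6/7 = 42.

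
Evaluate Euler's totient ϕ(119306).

119306 = 2 · 11**2 · 17 · 29.
φ(2) = 2 − 1 = 1.
φ(11^2) = 11^1·(11−1) = 11·10 = 110.
φ(17) = 17 − 1 = 16.
φ(29) = 29 − 1 = 28.
φ(119306) = 1 × 110 × 16 × 28 = 49280.

49280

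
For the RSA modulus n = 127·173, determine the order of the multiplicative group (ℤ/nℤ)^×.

21672

For distinct primes, φ(pq) = (p−1)(q−1) = 126 × 172 = 21672.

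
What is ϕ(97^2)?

φ(97^2) = 97^1·(97−1) = 97·96 = 9312.

9312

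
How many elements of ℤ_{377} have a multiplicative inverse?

336

Factor 377: 377 = 13 * 29.
φ(377) = 377 · (1 − 1/13) · (1 − 1/29)
       = 377 · 336/377 = 336.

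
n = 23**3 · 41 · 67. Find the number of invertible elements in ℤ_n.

φ(23^3) = 23^2·(23−1) = 529·22 = 11638.
φ(41) = 41 − 1 = 40.
φ(67) = 67 − 1 = 66.
Multiply: 11638 · 40 · 66 = 30724320.

30724320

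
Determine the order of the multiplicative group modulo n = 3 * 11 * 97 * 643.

1232640

φ(3) = 3 − 1 = 2.
φ(11) = 11 − 1 = 10.
φ(97) = 97 − 1 = 96.
φ(643) = 643 − 1 = 642.
Since φ is multiplicative, φ(2058243) = 2 · 10 · 96 · 642 = 1232640.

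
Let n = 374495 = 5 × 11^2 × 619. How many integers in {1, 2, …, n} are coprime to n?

271920

φ(374495) = 374495 · (1 − 1/5) · (1 − 1/11) · (1 − 1/619)
       = 374495 · 24720/34045 = 271920.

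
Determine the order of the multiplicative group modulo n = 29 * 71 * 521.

φ(1072739) = 1072739 · (1 − 1/29) · (1 − 1/71) · (1 − 1/521)
       = 1072739 · 1019200/1072739 = 1019200.

1019200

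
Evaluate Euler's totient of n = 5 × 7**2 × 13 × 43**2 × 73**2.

19136549376

φ(5) = 5 − 1 = 4.
φ(7^2) = 7^2 − 7^1 = 49 − 7 = 42.
φ(13) = 13 − 1 = 12.
φ(43^2) = 43^1·(43−1) = 43·42 = 1806.
φ(73^2) = 73^1·(73−1) = 73·72 = 5256.
Since φ is multiplicative, φ(31382827385) = 4 · 42 · 12 · 1806 · 5256 = 19136549376.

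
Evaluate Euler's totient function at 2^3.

4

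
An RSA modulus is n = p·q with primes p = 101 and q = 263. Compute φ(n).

26200

φ(26563) = 26563 · (1 − 1/101) · (1 − 1/263)
       = 26563 · 26200/26563 = 26200.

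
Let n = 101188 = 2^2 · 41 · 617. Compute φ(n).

φ(101188) = 101188 · (1 − 1/2) · (1 − 1/41) · (1 − 1/617)
       = 101188 · 24640/50594 = 49280.

49280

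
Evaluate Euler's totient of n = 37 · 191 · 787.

φ(5561729) = 5561729 · (1 − 1/37) · (1 − 1/191) · (1 − 1/787)
       = 5561729 · 5376240/5561729 = 5376240.

5376240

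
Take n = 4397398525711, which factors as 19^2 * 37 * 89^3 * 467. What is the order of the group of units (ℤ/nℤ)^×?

φ(4397398525711) = 4397398525711 · (1 − 1/19) · (1 − 1/37) · (1 − 1/89) · (1 − 1/467)
       = 4397398525711 · 26573184/29218789 = 3999237618816.

3999237618816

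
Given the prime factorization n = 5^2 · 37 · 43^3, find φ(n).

φ(5^2) = 5^1·(5−1) = 5·4 = 20.
φ(37) = 37 − 1 = 36.
φ(43^3) = 43^3 − 43^2 = 79507 − 1849 = 77658.
Since φ is multiplicative, φ(73543975) = 20 · 36 · 77658 = 55913760.

55913760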